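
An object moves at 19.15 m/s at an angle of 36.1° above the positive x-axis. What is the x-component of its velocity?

vₓ = v cos(θ) = 19.15 × cos(36.1°) = 15.47 m/s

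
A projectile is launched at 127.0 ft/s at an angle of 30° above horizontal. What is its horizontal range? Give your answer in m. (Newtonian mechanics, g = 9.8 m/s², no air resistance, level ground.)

v₀ = 127.0 ft/s × 0.3048 = 38.7096 m/s
R = v₀² × sin(2θ) / g = 38.7096² × sin(2 × 30°) / 9.8 = 1498.43 × 0.866025 / 9.8 = 132.4 m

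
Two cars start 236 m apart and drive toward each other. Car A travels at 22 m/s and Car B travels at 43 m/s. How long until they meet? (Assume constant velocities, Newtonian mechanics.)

Combined speed: v_combined = 22 + 43 = 65 m/s
Time to meet: t = d/v_combined = 236/65 = 3.63 s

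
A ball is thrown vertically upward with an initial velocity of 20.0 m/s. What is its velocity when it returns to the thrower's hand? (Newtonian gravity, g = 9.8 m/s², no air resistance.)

By conservation of energy (no air resistance), the ball returns to the throw height with the same speed as launch, but directed downward.
|v_ground| = v₀ = 20.0 m/s
v_ground = 20.0 m/s (downward)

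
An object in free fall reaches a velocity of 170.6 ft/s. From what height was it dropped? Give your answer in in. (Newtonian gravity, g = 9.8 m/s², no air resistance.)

v = 170.6 ft/s × 0.3048 = 51.9989 m/s
h = v² / (2g) = 51.9989² / (2 × 9.8) = 137.953 m
h = 137.953 m / 0.0254 = 5431 in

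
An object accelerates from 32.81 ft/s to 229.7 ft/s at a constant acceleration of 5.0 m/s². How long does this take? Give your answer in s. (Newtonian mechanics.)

v₀ = 32.81 ft/s × 0.3048 = 10.0005 m/s
v = 229.7 ft/s × 0.3048 = 70.0126 m/s
t = (v - v₀) / a = (70.0126 - 10.0005) / 5.0 = 12.0 s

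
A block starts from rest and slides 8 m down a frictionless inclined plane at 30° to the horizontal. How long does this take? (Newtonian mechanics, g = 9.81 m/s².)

a = g sin(θ) = 9.81 × sin(30°) = 4.905 m/s²
t = √(2d/a) = √(2 × 8 / 4.905) = 1.81 s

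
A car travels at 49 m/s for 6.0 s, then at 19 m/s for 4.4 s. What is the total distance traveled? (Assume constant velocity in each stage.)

d₁ = v₁t₁ = 49 × 6.0 = 294.0 m
d₂ = v₂t₂ = 19 × 4.4 = 83.6 m
d_total = 294.0 + 83.6 = 377.6 m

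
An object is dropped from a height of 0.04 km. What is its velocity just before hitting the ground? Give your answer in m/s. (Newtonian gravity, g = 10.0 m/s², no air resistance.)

h = 0.04 km × 1000.0 = 40.0 m
v = √(2gh) = √(2 × 10.0 × 40.0) = 28.28 m/s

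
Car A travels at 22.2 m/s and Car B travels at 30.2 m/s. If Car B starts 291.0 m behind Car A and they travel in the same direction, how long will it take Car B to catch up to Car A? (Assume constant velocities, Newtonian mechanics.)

Relative speed: v_rel = 30.2 - 22.2 = 8.0 m/s
Time to catch: t = d₀/v_rel = 291.0/8.0 = 36.38 s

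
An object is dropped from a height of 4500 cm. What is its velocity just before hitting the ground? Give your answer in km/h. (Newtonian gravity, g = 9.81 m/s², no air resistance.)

h = 4500 cm × 0.01 = 45.0 m
v = √(2gh) = √(2 × 9.81 × 45.0) = 29.7136 m/s
v = 29.7136 m/s / 0.2777777777777778 = 107.0 km/h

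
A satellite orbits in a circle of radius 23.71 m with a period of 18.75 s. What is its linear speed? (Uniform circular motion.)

v = 2πr/T = 2π×23.71/18.75 = 7.95 m/s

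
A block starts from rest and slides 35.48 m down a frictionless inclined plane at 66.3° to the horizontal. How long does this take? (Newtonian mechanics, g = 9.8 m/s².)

a = g sin(θ) = 9.8 × sin(66.3°) = 8.9735 m/s²
t = √(2d/a) = √(2 × 35.48 / 8.9735) = 2.81 s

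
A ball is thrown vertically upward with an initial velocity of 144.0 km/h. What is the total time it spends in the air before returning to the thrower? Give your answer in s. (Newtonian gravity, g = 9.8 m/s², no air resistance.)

v₀ = 144.0 km/h × 0.2777777777777778 = 40.0 m/s
t_total = 2 × v₀ / g = 2 × 40.0 / 9.8 = 8.163 s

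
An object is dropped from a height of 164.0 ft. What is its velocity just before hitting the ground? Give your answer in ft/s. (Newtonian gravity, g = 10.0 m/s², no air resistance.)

h = 164.0 ft × 0.3048 = 49.9872 m
v = √(2gh) = √(2 × 10.0 × 49.9872) = 31.6187 m/s
v = 31.6187 m/s / 0.3048 = 103.7 ft/s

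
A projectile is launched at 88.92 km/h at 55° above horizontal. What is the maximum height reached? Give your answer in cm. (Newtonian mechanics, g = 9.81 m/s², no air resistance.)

v₀ = 88.92 km/h × 0.2777777777777778 = 24.7 m/s
H = v₀² × sin²(θ) / (2g) = 24.7² × sin(55°)² / (2 × 9.81) = 610.09 × 0.67101 / 19.62 = 20.8653 m
H = 20.8653 m / 0.01 = 2087 cm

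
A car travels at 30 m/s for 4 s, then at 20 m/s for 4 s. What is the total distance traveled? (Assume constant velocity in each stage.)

d₁ = v₁t₁ = 30 × 4 = 120 m
d₂ = v₂t₂ = 20 × 4 = 80 m
d_total = 120 + 80 = 200 m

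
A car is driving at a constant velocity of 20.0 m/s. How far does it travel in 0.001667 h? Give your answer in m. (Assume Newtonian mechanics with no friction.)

t = 0.001667 h × 3600.0 = 6.0012 s
d = v × t = 20.0 × 6.0012 = 120.0 m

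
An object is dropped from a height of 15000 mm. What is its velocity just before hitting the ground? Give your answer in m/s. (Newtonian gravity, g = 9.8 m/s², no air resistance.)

h = 15000 mm × 0.001 = 15.0 m
v = √(2gh) = √(2 × 9.8 × 15.0) = 17.15 m/s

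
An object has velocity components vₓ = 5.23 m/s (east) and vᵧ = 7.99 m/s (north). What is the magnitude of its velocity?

|v| = √(vₓ² + vᵧ²) = √(5.23² + 7.99²) = √(91.193) = 9.55 m/s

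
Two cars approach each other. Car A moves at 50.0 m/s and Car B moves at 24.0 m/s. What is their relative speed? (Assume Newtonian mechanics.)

v_rel = v_A + v_B = 50.0 + 24.0 = 74.0 m/s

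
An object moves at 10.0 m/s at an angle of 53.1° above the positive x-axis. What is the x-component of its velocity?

vₓ = v cos(θ) = 10.0 × cos(53.1°) = 6.0 m/s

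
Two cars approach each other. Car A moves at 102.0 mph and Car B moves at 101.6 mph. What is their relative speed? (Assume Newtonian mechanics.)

v_rel = v_A + v_B = 102.0 + 101.6 = 203.6 mph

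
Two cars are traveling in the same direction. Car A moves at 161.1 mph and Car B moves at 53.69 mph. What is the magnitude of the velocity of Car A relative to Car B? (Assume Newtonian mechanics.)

v_rel = |v_A - v_B| = |161.1 - 53.69| = 107.41 mph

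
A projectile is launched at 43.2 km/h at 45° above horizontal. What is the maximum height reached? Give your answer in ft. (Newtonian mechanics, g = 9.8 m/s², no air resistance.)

v₀ = 43.2 km/h × 0.2777777777777778 = 12.0 m/s
H = v₀² × sin²(θ) / (2g) = 12.0² × sin(45°)² / (2 × 9.8) = 144.0 × 0.5 / 19.6 = 3.67347 m
H = 3.67347 m / 0.3048 = 12.05 ft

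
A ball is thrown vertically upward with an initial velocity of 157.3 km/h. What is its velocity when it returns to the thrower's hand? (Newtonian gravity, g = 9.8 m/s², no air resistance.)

By conservation of energy (no air resistance), the ball returns to the throw height with the same speed as launch, but directed downward.
|v_ground| = v₀ = 157.3 km/h
v_ground = 157.3 km/h (downward)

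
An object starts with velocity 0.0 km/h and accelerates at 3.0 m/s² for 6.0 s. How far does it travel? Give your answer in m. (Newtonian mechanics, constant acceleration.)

v₀ = 0.0 km/h × 0.2777777777777778 = 0.0 m/s
d = v₀ × t + ½ × a × t² = 0.0 × 6.0 + 0.5 × 3.0 × 6.0² = 54.0 m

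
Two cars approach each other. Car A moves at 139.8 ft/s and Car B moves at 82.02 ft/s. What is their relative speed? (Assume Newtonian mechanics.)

v_rel = v_A + v_B = 139.8 + 82.02 = 221.82 ft/s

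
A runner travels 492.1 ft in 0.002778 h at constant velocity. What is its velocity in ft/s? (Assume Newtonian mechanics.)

d = 492.1 ft × 0.3048 = 149.992 m
t = 0.002778 h × 3600.0 = 10.0008 s
v = d / t = 149.992 / 10.0008 = 14.998 m/s
v = 14.998 m/s / 0.3048 = 49.21 ft/s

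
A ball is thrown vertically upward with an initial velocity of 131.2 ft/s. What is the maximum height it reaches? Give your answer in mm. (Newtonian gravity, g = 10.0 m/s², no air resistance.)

v₀ = 131.2 ft/s × 0.3048 = 39.9898 m/s
h_max = v₀² / (2g) = 39.9898² / (2 × 10.0) = 1599.18 / 20.0 = 79.959 m
h_max = 79.959 m / 0.001 = 79960 mm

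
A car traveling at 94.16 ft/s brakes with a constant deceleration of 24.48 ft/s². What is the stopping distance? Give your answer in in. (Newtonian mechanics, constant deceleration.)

v₀ = 94.16 ft/s × 0.3048 = 28.7 m/s
a = 24.48 ft/s² × 0.3048 = 7.4615 m/s²
d = v₀² / (2a) = 28.7² / (2 × 7.4615) = 823.69 / 14.923 = 55.196 m
d = 55.196 m / 0.0254 = 2173 in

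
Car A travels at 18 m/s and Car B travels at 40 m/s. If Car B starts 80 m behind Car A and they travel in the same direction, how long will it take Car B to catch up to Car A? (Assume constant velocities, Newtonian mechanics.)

Relative speed: v_rel = 40 - 18 = 22 m/s
Time to catch: t = d₀/v_rel = 80/22 = 3.64 s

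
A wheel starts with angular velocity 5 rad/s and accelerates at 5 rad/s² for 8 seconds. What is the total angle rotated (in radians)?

θ = ω₀t + ½αt² = 5×8 + ½×5×8² = 200.0 rad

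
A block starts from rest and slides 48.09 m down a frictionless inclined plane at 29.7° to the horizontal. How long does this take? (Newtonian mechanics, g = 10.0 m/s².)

a = g sin(θ) = 10.0 × sin(29.7°) = 4.9546 m/s²
t = √(2d/a) = √(2 × 48.09 / 4.9546) = 4.41 s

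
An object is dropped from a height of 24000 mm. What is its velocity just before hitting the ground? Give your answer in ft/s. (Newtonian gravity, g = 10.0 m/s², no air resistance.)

h = 24000 mm × 0.001 = 24.0 m
v = √(2gh) = √(2 × 10.0 × 24.0) = 21.9089 m/s
v = 21.9089 m/s / 0.3048 = 71.88 ft/s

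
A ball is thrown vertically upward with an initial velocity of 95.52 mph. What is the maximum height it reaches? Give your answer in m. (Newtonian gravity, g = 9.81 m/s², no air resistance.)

v₀ = 95.52 mph × 0.44704 = 42.7013 m/s
h_max = v₀² / (2g) = 42.7013² / (2 × 9.81) = 1823.4 / 19.62 = 92.94 m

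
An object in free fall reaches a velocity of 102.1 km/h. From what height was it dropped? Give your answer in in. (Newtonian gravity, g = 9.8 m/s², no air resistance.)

v = 102.1 km/h × 0.2777777777777778 = 28.3611 m/s
h = v² / (2g) = 28.3611² / (2 × 9.8) = 41.0384 m
h = 41.0384 m / 0.0254 = 1616 in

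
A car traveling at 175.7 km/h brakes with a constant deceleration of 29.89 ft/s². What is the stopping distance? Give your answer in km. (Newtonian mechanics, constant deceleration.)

v₀ = 175.7 km/h × 0.2777777777777778 = 48.8056 m/s
a = 29.89 ft/s² × 0.3048 = 9.11047 m/s²
d = v₀² / (2a) = 48.8056² / (2 × 9.11047) = 2381.99 / 18.2209 = 130.728 m
d = 130.728 m / 1000.0 = 0.1307 km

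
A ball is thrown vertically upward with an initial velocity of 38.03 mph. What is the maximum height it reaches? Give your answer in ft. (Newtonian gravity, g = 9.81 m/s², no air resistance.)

v₀ = 38.03 mph × 0.44704 = 17.0009 m/s
h_max = v₀² / (2g) = 17.0009² / (2 × 9.81) = 289.031 / 19.62 = 14.7314 m
h_max = 14.7314 m / 0.3048 = 48.33 ft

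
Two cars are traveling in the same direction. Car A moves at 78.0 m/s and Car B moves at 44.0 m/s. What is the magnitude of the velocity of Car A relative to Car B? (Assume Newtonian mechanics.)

v_rel = |v_A - v_B| = |78.0 - 44.0| = 34.0 m/s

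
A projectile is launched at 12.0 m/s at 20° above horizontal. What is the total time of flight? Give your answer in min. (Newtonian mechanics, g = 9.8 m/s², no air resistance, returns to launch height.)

T = 2 × v₀ × sin(θ) / g = 2 × 12.0 × sin(20°) / 9.8 = 2 × 12.0 × 0.34202 / 9.8 = 0.8376 s
T = 0.8376 s / 60.0 = 0.01396 min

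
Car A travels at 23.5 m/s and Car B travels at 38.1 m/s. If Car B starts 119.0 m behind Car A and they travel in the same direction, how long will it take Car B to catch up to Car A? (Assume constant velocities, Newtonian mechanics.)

Relative speed: v_rel = 38.1 - 23.5 = 14.6 m/s
Time to catch: t = d₀/v_rel = 119.0/14.6 = 8.15 s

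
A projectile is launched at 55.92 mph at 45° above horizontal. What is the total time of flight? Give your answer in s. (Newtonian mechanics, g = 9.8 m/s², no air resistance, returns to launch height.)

v₀ = 55.92 mph × 0.44704 = 24.9985 m/s
T = 2 × v₀ × sin(θ) / g = 2 × 24.9985 × sin(45°) / 9.8 = 2 × 24.9985 × 0.707107 / 9.8 = 3.607 s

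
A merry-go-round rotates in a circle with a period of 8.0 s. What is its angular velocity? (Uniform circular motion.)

ω = 2π/T = 2π/8.0 = 0.7854 rad/s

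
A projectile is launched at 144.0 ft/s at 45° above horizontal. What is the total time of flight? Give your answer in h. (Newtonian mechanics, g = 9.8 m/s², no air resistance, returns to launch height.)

v₀ = 144.0 ft/s × 0.3048 = 43.8912 m/s
T = 2 × v₀ × sin(θ) / g = 2 × 43.8912 × sin(45°) / 9.8 = 2 × 43.8912 × 0.707107 / 9.8 = 6.33383 s
T = 6.33383 s / 3600.0 = 0.001759 h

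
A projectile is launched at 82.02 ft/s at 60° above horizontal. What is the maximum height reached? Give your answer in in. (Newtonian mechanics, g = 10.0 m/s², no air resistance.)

v₀ = 82.02 ft/s × 0.3048 = 24.9997 m/s
H = v₀² × sin²(θ) / (2g) = 24.9997² × sin(60°)² / (2 × 10.0) = 624.985 × 0.75 / 20.0 = 23.4369 m
H = 23.4369 m / 0.0254 = 922.7 in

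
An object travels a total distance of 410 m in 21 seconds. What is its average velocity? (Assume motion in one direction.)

v_avg = Δd / Δt = 410 / 21 = 19.52 m/s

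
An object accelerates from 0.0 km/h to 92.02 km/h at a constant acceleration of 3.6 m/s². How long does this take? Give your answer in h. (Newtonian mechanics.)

v₀ = 0.0 km/h × 0.2777777777777778 = 0.0 m/s
v = 92.02 km/h × 0.2777777777777778 = 25.5611 m/s
t = (v - v₀) / a = (25.5611 - 0.0) / 3.6 = 7.10031 s
t = 7.10031 s / 3600.0 = 0.001972 h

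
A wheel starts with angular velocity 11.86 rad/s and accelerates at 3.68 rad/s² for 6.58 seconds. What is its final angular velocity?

ω = ω₀ + αt = 11.86 + 3.68 × 6.58 = 36.07 rad/s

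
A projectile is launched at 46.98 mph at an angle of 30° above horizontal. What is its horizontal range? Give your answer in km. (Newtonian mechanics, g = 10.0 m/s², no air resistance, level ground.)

v₀ = 46.98 mph × 0.44704 = 21.0019 m/s
R = v₀² × sin(2θ) / g = 21.0019² × sin(2 × 30°) / 10.0 = 441.08 × 0.866025 / 10.0 = 38.1986 m
R = 38.1986 m / 1000.0 = 0.0382 km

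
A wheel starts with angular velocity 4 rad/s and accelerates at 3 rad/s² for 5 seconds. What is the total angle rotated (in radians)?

θ = ω₀t + ½αt² = 4×5 + ½×3×5² = 57.5 rad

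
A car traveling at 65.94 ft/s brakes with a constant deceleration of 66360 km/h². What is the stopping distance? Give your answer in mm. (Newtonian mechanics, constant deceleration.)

v₀ = 65.94 ft/s × 0.3048 = 20.0985 m/s
a = 66360 km/h² × 7.716049382716049e-05 = 5.12037 m/s²
d = v₀² / (2a) = 20.0985² / (2 × 5.12037) = 403.95 / 10.2407 = 39.4455 m
d = 39.4455 m / 0.001 = 39450 mm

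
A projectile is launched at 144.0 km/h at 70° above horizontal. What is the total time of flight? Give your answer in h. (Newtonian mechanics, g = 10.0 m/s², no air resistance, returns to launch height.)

v₀ = 144.0 km/h × 0.2777777777777778 = 40.0 m/s
T = 2 × v₀ × sin(θ) / g = 2 × 40.0 × sin(70°) / 10.0 = 2 × 40.0 × 0.939693 / 10.0 = 7.51754 s
T = 7.51754 s / 3600.0 = 0.002088 h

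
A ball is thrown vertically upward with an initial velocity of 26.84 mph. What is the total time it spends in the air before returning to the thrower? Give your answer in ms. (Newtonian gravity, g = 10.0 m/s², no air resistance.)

v₀ = 26.84 mph × 0.44704 = 11.9986 m/s
t_total = 2 × v₀ / g = 2 × 11.9986 / 10.0 = 2.39972 s
t_total = 2.39972 s / 0.001 = 2400 ms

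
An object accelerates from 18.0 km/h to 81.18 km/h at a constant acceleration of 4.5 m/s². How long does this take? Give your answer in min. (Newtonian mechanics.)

v₀ = 18.0 km/h × 0.2777777777777778 = 5.0 m/s
v = 81.18 km/h × 0.2777777777777778 = 22.55 m/s
t = (v - v₀) / a = (22.55 - 5.0) / 4.5 = 3.9 s
t = 3.9 s / 60.0 = 0.065 min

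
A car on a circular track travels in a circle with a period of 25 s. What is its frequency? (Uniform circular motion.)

f = 1/T = 1/25 = 0.04 Hz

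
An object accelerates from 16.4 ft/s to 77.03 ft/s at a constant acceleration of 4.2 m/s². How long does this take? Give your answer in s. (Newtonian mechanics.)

v₀ = 16.4 ft/s × 0.3048 = 4.99872 m/s
v = 77.03 ft/s × 0.3048 = 23.4787 m/s
t = (v - v₀) / a = (23.4787 - 4.99872) / 4.2 = 4.4 s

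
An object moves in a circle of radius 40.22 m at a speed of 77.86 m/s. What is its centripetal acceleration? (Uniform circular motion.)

a_c = v²/r = 77.86²/40.22 = 6062.1796/40.22 = 150.73 m/s²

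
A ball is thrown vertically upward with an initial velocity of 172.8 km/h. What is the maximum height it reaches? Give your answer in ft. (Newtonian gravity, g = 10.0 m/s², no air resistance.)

v₀ = 172.8 km/h × 0.2777777777777778 = 48.0 m/s
h_max = v₀² / (2g) = 48.0² / (2 × 10.0) = 2304.0 / 20.0 = 115.2 m
h_max = 115.2 m / 0.3048 = 378.0 ft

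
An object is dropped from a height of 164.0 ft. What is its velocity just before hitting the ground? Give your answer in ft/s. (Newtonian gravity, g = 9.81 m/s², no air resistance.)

h = 164.0 ft × 0.3048 = 49.9872 m
v = √(2gh) = √(2 × 9.81 × 49.9872) = 31.3169 m/s
v = 31.3169 m/s / 0.3048 = 102.7 ft/s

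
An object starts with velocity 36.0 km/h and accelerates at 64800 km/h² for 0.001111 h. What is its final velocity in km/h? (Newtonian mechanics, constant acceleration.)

v₀ = 36.0 km/h × 0.2777777777777778 = 10.0 m/s
a = 64800 km/h² × 7.716049382716049e-05 = 5.0 m/s²
t = 0.001111 h × 3600.0 = 3.9996 s
v = v₀ + a × t = 10.0 + 5.0 × 3.9996 = 29.998 m/s
v = 29.998 m/s / 0.2777777777777778 = 108.0 km/h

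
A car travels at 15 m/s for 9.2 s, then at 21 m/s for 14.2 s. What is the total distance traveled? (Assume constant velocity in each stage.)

d₁ = v₁t₁ = 15 × 9.2 = 138.0 m
d₂ = v₂t₂ = 21 × 14.2 = 298.2 m
d_total = 138.0 + 298.2 = 436.2 m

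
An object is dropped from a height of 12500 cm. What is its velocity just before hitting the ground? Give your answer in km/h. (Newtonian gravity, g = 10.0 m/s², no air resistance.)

h = 12500 cm × 0.01 = 125.0 m
v = √(2gh) = √(2 × 10.0 × 125.0) = 50.0 m/s
v = 50.0 m/s / 0.2777777777777778 = 180.0 km/h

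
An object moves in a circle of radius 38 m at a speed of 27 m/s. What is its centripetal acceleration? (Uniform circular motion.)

a_c = v²/r = 27²/38 = 729/38 = 19.18 m/s²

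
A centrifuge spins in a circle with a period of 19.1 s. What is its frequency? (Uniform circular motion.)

f = 1/T = 1/19.1 = 0.0524 Hz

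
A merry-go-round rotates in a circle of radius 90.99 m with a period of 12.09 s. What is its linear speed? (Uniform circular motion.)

v = 2πr/T = 2π×90.99/12.09 = 47.29 m/s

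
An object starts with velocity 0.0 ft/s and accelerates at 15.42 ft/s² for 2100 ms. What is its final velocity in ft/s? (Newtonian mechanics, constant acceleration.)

v₀ = 0.0 ft/s × 0.3048 = 0.0 m/s
a = 15.42 ft/s² × 0.3048 = 4.70002 m/s²
t = 2100 ms × 0.001 = 2.1 s
v = v₀ + a × t = 0.0 + 4.70002 × 2.1 = 9.87004 m/s
v = 9.87004 m/s / 0.3048 = 32.38 ft/s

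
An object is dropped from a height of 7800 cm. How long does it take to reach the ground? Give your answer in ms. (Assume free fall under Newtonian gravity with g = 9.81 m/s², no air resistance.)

h = 7800 cm × 0.01 = 78.0 m
t = √(2h/g) = √(2 × 78.0 / 9.81) = 3.98775 s
t = 3.98775 s / 0.001 = 3988 ms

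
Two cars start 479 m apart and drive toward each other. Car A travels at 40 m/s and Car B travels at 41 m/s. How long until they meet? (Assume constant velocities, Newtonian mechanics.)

Combined speed: v_combined = 40 + 41 = 81 m/s
Time to meet: t = d/v_combined = 479/81 = 5.91 s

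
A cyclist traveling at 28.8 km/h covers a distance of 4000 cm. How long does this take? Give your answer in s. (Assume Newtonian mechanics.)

d = 4000 cm × 0.01 = 40.0 m
v = 28.8 km/h × 0.2777777777777778 = 8.0 m/s
t = d / v = 40.0 / 8.0 = 5.0 s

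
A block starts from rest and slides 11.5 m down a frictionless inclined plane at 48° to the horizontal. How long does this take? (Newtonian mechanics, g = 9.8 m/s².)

a = g sin(θ) = 9.8 × sin(48°) = 7.2828 m/s²
t = √(2d/a) = √(2 × 11.5 / 7.2828) = 1.78 s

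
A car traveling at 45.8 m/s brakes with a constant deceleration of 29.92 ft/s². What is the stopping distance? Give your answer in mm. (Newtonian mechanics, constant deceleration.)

a = 29.92 ft/s² × 0.3048 = 9.11962 m/s²
d = v₀² / (2a) = 45.8² / (2 × 9.11962) = 2097.64 / 18.2392 = 115.007 m
d = 115.007 m / 0.001 = 115000 mm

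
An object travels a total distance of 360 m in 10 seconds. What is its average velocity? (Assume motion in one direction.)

v_avg = Δd / Δt = 360 / 10 = 36.0 m/s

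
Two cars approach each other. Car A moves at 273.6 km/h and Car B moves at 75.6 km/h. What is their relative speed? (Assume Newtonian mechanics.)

v_rel = v_A + v_B = 273.6 + 75.6 = 349.2 km/h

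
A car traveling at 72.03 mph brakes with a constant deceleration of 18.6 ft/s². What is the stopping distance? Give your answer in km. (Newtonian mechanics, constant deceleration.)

v₀ = 72.03 mph × 0.44704 = 32.2003 m/s
a = 18.6 ft/s² × 0.3048 = 5.66928 m/s²
d = v₀² / (2a) = 32.2003² / (2 × 5.66928) = 1036.86 / 11.3386 = 91.4452 m
d = 91.4452 m / 1000.0 = 0.09145 km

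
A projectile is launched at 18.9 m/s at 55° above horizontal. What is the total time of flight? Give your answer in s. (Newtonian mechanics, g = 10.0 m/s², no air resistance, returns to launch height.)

T = 2 × v₀ × sin(θ) / g = 2 × 18.9 × sin(55°) / 10.0 = 2 × 18.9 × 0.819152 / 10.0 = 3.096 s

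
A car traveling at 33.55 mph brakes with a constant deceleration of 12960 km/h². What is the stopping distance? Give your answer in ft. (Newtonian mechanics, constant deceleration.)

v₀ = 33.55 mph × 0.44704 = 14.9982 m/s
a = 12960 km/h² × 7.716049382716049e-05 = 1.0 m/s²
d = v₀² / (2a) = 14.9982² / (2 × 1.0) = 224.946 / 2.0 = 112.473 m
d = 112.473 m / 0.3048 = 369.0 ft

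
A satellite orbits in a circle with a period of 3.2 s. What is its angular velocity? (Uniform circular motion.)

ω = 2π/T = 2π/3.2 = 1.9635 rad/s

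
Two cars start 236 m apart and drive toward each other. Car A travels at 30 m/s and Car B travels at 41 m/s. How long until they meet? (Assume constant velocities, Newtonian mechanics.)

Combined speed: v_combined = 30 + 41 = 71 m/s
Time to meet: t = d/v_combined = 236/71 = 3.32 s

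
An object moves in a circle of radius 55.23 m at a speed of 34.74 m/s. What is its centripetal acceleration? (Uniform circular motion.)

a_c = v²/r = 34.74²/55.23 = 1206.8676/55.23 = 21.85 m/s²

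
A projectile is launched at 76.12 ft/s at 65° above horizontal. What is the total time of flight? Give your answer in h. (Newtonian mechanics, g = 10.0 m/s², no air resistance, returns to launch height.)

v₀ = 76.12 ft/s × 0.3048 = 23.2014 m/s
T = 2 × v₀ × sin(θ) / g = 2 × 23.2014 × sin(65°) / 10.0 = 2 × 23.2014 × 0.906308 / 10.0 = 4.20552 s
T = 4.20552 s / 3600.0 = 0.001168 h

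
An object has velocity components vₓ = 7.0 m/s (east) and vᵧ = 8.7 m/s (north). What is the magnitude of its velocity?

|v| = √(vₓ² + vᵧ²) = √(7.0² + 8.7²) = √(124.69) = 11.17 m/s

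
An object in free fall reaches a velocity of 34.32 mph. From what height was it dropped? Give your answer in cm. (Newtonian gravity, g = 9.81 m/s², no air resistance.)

v = 34.32 mph × 0.44704 = 15.3424 m/s
h = v² / (2g) = 15.3424² / (2 × 9.81) = 11.9974 m
h = 11.9974 m / 0.01 = 1200 cm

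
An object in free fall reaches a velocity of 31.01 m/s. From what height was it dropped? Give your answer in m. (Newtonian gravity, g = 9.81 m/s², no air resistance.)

h = v² / (2g) = 31.01² / (2 × 9.81) = 49.01 m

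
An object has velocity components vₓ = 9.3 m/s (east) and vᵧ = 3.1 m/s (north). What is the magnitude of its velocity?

|v| = √(vₓ² + vᵧ²) = √(9.3² + 3.1²) = √(96.1) = 9.8 m/s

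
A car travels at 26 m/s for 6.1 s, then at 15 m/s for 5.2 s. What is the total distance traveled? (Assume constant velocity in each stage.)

d₁ = v₁t₁ = 26 × 6.1 = 158.6 m
d₂ = v₂t₂ = 15 × 5.2 = 78.0 m
d_total = 158.6 + 78.0 = 236.6 m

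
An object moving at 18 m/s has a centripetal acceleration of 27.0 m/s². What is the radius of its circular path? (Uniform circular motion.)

r = v²/a_c = 18²/27.0 = 12.0 m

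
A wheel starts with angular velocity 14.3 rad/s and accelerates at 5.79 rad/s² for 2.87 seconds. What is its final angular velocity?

ω = ω₀ + αt = 14.3 + 5.79 × 2.87 = 30.92 rad/s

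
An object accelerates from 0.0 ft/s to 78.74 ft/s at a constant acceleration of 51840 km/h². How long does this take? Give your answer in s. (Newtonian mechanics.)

v₀ = 0.0 ft/s × 0.3048 = 0.0 m/s
v = 78.74 ft/s × 0.3048 = 24.0 m/s
a = 51840 km/h² × 7.716049382716049e-05 = 4.0 m/s²
t = (v - v₀) / a = (24.0 - 0.0) / 4.0 = 6.0 s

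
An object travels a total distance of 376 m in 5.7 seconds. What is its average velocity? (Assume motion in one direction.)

v_avg = Δd / Δt = 376 / 5.7 = 65.96 m/s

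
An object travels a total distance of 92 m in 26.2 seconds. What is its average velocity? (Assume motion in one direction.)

v_avg = Δd / Δt = 92 / 26.2 = 3.51 m/s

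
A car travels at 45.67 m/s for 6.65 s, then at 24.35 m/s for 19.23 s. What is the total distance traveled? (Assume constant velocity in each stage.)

d₁ = v₁t₁ = 45.67 × 6.65 = 303.7055 m
d₂ = v₂t₂ = 24.35 × 19.23 = 468.2505 m
d_total = 303.7055 + 468.2505 = 771.96 m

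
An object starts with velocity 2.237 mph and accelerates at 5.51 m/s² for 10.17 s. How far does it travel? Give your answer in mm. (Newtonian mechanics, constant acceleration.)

v₀ = 2.237 mph × 0.44704 = 1.00003 m/s
d = v₀ × t + ½ × a × t² = 1.00003 × 10.17 + 0.5 × 5.51 × 10.17² = 295.117 m
d = 295.117 m / 0.001 = 295100 mm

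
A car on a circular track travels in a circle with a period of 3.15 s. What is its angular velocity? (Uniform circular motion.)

ω = 2π/T = 2π/3.15 = 1.9947 rad/s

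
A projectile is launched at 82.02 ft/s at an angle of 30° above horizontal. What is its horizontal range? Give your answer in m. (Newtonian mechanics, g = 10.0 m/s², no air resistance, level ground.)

v₀ = 82.02 ft/s × 0.3048 = 24.9997 m/s
R = v₀² × sin(2θ) / g = 24.9997² × sin(2 × 30°) / 10.0 = 624.985 × 0.866025 / 10.0 = 54.13 m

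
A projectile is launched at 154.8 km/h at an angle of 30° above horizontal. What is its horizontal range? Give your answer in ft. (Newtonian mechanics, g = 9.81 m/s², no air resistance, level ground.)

v₀ = 154.8 km/h × 0.2777777777777778 = 43.0 m/s
R = v₀² × sin(2θ) / g = 43.0² × sin(2 × 30°) / 9.81 = 1849.0 × 0.866025 / 9.81 = 163.229 m
R = 163.229 m / 0.3048 = 535.5 ft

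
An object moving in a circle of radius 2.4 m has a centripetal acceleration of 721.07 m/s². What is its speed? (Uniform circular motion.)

v = √(a_c × r) = √(721.07 × 2.4) = 41.6 m/s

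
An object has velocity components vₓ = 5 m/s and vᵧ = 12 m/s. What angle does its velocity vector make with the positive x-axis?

θ = arctan(vᵧ/vₓ) = arctan(12/5) = 67.38°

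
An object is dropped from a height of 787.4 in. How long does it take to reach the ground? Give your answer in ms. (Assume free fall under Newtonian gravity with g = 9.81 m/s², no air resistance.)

h = 787.4 in × 0.0254 = 20.0 m
t = √(2h/g) = √(2 × 20.0 / 9.81) = 2.01928 s
t = 2.01928 s / 0.001 = 2019 ms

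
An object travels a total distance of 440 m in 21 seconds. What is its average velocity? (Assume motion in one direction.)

v_avg = Δd / Δt = 440 / 21 = 20.95 m/s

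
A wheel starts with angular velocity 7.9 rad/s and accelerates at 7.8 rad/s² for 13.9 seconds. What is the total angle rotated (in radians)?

θ = ω₀t + ½αt² = 7.9×13.9 + ½×7.8×13.9² = 863.33 rad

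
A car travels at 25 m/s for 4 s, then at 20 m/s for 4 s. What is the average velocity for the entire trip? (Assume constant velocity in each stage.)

d₁ = v₁t₁ = 25 × 4 = 100 m
d₂ = v₂t₂ = 20 × 4 = 80 m
d_total = 180 m, t_total = 8 s
v_avg = d_total/t_total = 180/8 = 22.5 m/s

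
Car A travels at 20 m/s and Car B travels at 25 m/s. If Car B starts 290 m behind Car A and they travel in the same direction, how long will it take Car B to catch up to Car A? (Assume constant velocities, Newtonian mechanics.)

Relative speed: v_rel = 25 - 20 = 5 m/s
Time to catch: t = d₀/v_rel = 290/5 = 58.0 s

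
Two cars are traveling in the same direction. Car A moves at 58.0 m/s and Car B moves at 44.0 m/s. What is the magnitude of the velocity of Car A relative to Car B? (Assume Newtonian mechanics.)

v_rel = |v_A - v_B| = |58.0 - 44.0| = 14.0 m/s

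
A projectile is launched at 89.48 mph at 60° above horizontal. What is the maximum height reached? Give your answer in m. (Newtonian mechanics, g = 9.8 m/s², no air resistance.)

v₀ = 89.48 mph × 0.44704 = 40.0011 m/s
H = v₀² × sin²(θ) / (2g) = 40.0011² × sin(60°)² / (2 × 9.8) = 1600.09 × 0.75 / 19.6 = 61.23 m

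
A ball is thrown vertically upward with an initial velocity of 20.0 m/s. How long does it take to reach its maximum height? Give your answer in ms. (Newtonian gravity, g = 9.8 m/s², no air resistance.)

t_up = v₀ / g = 20.0 / 9.8 = 2.04082 s
t_up = 2.04082 s / 0.001 = 2041 ms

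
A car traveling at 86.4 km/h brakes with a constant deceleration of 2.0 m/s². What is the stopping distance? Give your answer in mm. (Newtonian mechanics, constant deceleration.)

v₀ = 86.4 km/h × 0.2777777777777778 = 24.0 m/s
d = v₀² / (2a) = 24.0² / (2 × 2.0) = 576.0 / 4.0 = 144.0 m
d = 144.0 m / 0.001 = 144000 mm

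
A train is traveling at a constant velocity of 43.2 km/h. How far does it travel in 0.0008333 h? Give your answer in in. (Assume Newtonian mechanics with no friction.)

v = 43.2 km/h × 0.2777777777777778 = 12.0 m/s
t = 0.0008333 h × 3600.0 = 2.99988 s
d = v × t = 12.0 × 2.99988 = 35.9986 m
d = 35.9986 m / 0.0254 = 1417 in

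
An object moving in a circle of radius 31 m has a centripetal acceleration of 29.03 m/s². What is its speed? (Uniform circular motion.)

v = √(a_c × r) = √(29.03 × 31) = 30.0 m/s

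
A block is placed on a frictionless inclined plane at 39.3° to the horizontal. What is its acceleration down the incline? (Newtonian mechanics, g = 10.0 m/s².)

a = g sin(θ) = 10.0 × sin(39.3°) = 10.0 × 0.6334 = 6.33 m/s²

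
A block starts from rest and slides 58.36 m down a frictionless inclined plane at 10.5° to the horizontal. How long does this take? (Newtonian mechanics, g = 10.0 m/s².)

a = g sin(θ) = 10.0 × sin(10.5°) = 1.8224 m/s²
t = √(2d/a) = √(2 × 58.36 / 1.8224) = 8.0 s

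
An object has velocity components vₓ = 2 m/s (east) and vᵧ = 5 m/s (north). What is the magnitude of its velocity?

|v| = √(vₓ² + vᵧ²) = √(2² + 5²) = √(29) = 5.39 m/s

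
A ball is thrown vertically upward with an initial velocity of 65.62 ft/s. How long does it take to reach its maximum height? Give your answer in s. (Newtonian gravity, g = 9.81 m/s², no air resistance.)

v₀ = 65.62 ft/s × 0.3048 = 20.001 m/s
t_up = v₀ / g = 20.001 / 9.81 = 2.039 s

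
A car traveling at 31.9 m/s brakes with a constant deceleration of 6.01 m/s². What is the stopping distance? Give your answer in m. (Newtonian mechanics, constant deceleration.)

d = v₀² / (2a) = 31.9² / (2 × 6.01) = 1017.61 / 12.02 = 84.66 m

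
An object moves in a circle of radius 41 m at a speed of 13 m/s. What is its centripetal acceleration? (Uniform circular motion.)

a_c = v²/r = 13²/41 = 169/41 = 4.12 m/s²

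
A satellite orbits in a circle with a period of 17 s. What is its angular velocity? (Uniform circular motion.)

ω = 2π/T = 2π/17 = 0.3696 rad/s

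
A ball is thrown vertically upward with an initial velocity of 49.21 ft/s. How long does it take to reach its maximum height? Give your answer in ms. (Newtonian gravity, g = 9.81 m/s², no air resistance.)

v₀ = 49.21 ft/s × 0.3048 = 14.9992 m/s
t_up = v₀ / g = 14.9992 / 9.81 = 1.52897 s
t_up = 1.52897 s / 0.001 = 1529 ms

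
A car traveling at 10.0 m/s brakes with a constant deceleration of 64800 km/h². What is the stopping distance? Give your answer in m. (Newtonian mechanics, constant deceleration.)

a = 64800 km/h² × 7.716049382716049e-05 = 5.0 m/s²
d = v₀² / (2a) = 10.0² / (2 × 5.0) = 100.0 / 10.0 = 10.0 m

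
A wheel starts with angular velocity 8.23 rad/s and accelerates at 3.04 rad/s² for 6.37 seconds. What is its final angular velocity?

ω = ω₀ + αt = 8.23 + 3.04 × 6.37 = 27.59 rad/s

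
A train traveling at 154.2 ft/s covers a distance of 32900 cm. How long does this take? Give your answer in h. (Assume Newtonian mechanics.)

d = 32900 cm × 0.01 = 329.0 m
v = 154.2 ft/s × 0.3048 = 47.0002 m/s
t = d / v = 329.0 / 47.0002 = 6.99997 s
t = 6.99997 s / 3600.0 = 0.001944 h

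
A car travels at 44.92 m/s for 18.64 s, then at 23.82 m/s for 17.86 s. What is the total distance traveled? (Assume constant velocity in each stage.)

d₁ = v₁t₁ = 44.92 × 18.64 = 837.3088 m
d₂ = v₂t₂ = 23.82 × 17.86 = 425.4252 m
d_total = 837.3088 + 425.4252 = 1262.73 m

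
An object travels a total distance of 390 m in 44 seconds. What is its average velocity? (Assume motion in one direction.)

v_avg = Δd / Δt = 390 / 44 = 8.86 m/s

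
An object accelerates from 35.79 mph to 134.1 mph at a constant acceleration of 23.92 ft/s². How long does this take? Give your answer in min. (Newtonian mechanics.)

v₀ = 35.79 mph × 0.44704 = 15.9996 m/s
v = 134.1 mph × 0.44704 = 59.9481 m/s
a = 23.92 ft/s² × 0.3048 = 7.29082 m/s²
t = (v - v₀) / a = (59.9481 - 15.9996) / 7.29082 = 6.02792 s
t = 6.02792 s / 60.0 = 0.1005 min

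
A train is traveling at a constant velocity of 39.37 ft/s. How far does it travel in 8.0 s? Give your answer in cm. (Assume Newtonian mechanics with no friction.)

v = 39.37 ft/s × 0.3048 = 12.0 m/s
d = v × t = 12.0 × 8.0 = 96.0 m
d = 96.0 m / 0.01 = 9600 cm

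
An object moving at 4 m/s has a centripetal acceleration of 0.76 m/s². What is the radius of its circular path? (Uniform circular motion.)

r = v²/a_c = 4²/0.76 = 21.05 m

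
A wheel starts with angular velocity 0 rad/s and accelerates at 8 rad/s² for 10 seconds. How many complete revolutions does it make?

θ = ω₀t + ½αt² = 0×10 + ½×8×10² = 400.0 rad
Total revolutions = θ/(2π) = 400.0/(2π) = 63.66
Complete revolutions = ⌊63.66⌋ = 63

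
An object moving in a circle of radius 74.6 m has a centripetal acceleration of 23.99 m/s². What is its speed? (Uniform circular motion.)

v = √(a_c × r) = √(23.99 × 74.6) = 42.3 m/s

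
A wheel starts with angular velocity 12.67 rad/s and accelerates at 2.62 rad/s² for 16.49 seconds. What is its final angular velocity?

ω = ω₀ + αt = 12.67 + 2.62 × 16.49 = 55.87 rad/s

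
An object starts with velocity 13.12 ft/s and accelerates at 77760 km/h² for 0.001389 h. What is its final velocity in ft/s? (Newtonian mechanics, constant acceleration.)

v₀ = 13.12 ft/s × 0.3048 = 3.99898 m/s
a = 77760 km/h² × 7.716049382716049e-05 = 6.0 m/s²
t = 0.001389 h × 3600.0 = 5.0004 s
v = v₀ + a × t = 3.99898 + 6.0 × 5.0004 = 34.0014 m/s
v = 34.0014 m/s / 0.3048 = 111.6 ft/s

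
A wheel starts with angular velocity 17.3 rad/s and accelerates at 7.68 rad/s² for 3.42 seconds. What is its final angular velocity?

ω = ω₀ + αt = 17.3 + 7.68 × 3.42 = 43.57 rad/s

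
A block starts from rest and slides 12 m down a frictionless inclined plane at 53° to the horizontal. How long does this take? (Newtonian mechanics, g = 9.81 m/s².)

a = g sin(θ) = 9.81 × sin(53°) = 7.8346 m/s²
t = √(2d/a) = √(2 × 12 / 7.8346) = 1.75 s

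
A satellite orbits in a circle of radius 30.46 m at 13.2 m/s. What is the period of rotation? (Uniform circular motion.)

T = 2πr/v = 2π×30.46/13.2 = 14.5 s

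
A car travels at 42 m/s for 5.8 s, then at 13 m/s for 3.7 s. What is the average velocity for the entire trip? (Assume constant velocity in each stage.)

d₁ = v₁t₁ = 42 × 5.8 = 243.6 m
d₂ = v₂t₂ = 13 × 3.7 = 48.1 m
d_total = 291.7 m, t_total = 9.5 s
v_avg = d_total/t_total = 291.7/9.5 = 30.71 m/s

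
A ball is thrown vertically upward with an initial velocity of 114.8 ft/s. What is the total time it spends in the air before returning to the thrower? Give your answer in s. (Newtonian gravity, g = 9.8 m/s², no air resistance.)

v₀ = 114.8 ft/s × 0.3048 = 34.991 m/s
t_total = 2 × v₀ / g = 2 × 34.991 / 9.8 = 7.141 s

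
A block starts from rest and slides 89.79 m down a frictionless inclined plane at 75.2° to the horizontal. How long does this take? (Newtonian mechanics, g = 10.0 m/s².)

a = g sin(θ) = 10.0 × sin(75.2°) = 9.6682 m/s²
t = √(2d/a) = √(2 × 89.79 / 9.6682) = 4.31 s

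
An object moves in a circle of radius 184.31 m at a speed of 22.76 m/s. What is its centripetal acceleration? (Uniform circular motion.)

a_c = v²/r = 22.76²/184.31 = 518.0176/184.31 = 2.81 m/s²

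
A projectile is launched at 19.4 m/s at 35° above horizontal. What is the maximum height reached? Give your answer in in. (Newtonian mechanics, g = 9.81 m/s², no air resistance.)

H = v₀² × sin²(θ) / (2g) = 19.4² × sin(35°)² / (2 × 9.81) = 376.36 × 0.32899 / 19.62 = 6.31084 m
H = 6.31084 m / 0.0254 = 248.5 in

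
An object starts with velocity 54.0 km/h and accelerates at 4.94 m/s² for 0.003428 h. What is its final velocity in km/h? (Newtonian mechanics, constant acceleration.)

v₀ = 54.0 km/h × 0.2777777777777778 = 15.0 m/s
t = 0.003428 h × 3600.0 = 12.3408 s
v = v₀ + a × t = 15.0 + 4.94 × 12.3408 = 75.9636 m/s
v = 75.9636 m/s / 0.2777777777777778 = 273.5 km/h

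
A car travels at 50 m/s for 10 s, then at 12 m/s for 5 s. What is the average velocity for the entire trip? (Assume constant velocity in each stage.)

d₁ = v₁t₁ = 50 × 10 = 500 m
d₂ = v₂t₂ = 12 × 5 = 60 m
d_total = 560 m, t_total = 15 s
v_avg = d_total/t_total = 560/15 = 37.33 m/s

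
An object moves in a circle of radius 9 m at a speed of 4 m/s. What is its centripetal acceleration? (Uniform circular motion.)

a_c = v²/r = 4²/9 = 16/9 = 1.78 m/s²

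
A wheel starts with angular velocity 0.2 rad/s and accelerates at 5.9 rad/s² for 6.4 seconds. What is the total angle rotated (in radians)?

θ = ω₀t + ½αt² = 0.2×6.4 + ½×5.9×6.4² = 122.11 rad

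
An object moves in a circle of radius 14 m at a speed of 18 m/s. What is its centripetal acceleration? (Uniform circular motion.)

a_c = v²/r = 18²/14 = 324/14 = 23.14 m/s²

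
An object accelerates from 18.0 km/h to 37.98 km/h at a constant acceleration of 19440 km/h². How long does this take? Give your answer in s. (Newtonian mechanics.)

v₀ = 18.0 km/h × 0.2777777777777778 = 5.0 m/s
v = 37.98 km/h × 0.2777777777777778 = 10.55 m/s
a = 19440 km/h² × 7.716049382716049e-05 = 1.5 m/s²
t = (v - v₀) / a = (10.55 - 5.0) / 1.5 = 3.7 s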